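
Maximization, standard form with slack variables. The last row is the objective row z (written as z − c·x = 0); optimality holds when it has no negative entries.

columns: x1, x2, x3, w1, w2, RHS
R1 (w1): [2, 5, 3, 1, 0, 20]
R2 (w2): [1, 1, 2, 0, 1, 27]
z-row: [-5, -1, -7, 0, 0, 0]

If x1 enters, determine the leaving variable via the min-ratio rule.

Column x1 entries and ratios — w1: 20/2 = 10; w2: 27/1 = 27.
Smallest ratio is 10 in the row of w1, so w1 leaves.

w1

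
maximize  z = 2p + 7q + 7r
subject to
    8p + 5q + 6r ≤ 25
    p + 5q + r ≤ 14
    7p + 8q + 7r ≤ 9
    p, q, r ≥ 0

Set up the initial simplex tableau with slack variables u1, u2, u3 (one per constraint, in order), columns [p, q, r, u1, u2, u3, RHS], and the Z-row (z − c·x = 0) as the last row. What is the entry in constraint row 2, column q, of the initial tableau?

5

Constraint 2 has coefficient 5 on q.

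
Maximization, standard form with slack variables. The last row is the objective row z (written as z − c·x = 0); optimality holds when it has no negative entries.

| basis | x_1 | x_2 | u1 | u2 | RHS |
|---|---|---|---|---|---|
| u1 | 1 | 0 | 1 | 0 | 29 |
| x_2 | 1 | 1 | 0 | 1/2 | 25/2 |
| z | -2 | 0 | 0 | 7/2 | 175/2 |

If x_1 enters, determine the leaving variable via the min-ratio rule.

x_2

Column x_1 entries and ratios — u1: 29/1 = 29; x_2: (25/2)/1 = 25/2.
Smallest ratio is 25/2 in the row of x_2, so x_2 leaves.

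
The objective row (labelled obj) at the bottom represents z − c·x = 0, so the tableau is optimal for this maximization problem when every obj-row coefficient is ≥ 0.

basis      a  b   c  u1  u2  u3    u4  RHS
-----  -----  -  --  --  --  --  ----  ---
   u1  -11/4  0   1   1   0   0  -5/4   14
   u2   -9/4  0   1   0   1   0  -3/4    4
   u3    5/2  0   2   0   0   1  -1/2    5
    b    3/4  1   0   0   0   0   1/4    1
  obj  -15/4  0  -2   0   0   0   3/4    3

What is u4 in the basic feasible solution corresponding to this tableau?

u4 is not in the basis, so in the current basic feasible solution u4 = 0.

0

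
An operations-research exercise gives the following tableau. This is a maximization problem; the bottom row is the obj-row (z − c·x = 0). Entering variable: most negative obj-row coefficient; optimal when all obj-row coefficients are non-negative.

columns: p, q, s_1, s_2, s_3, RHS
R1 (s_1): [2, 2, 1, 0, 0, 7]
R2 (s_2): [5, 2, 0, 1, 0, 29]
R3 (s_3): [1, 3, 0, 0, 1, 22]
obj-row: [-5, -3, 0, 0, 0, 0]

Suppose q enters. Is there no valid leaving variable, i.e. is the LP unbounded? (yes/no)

no

Column q has positive entries in row(s) 1, 2, 3, so the ratio test bounds it — not unbounded.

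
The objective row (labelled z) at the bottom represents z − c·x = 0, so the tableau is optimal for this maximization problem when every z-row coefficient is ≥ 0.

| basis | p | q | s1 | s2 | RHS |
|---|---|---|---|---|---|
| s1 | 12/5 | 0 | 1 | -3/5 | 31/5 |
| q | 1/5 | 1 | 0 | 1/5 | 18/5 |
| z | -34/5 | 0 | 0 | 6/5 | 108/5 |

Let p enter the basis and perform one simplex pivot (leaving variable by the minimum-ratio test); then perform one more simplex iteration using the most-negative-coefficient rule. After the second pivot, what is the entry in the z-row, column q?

2

Ratio test on column p — row 1: (31/5)/(12/5) = 31/12; row 2: (18/5)/(1/5) = 18. Minimum is 31/12 at row 1 (s1 leaves); pivot element 12/5.
Divide row 1 by 12/5; eliminate column p from the other rows.
Second iteration: most negative z-row entry is -1/2 in column s2, so s2 enters.
Ratio test on column s2 — row 1: entry -1/4 ≤ 0; row 2: (37/12)/(1/4) = 37/3. Minimum is 37/3 at row 2 (q leaves); pivot element 1/4.
Divide row 2 by 1/4; eliminate column s2 from the other rows.
After both pivots, the entry at the z-row, column q is 2.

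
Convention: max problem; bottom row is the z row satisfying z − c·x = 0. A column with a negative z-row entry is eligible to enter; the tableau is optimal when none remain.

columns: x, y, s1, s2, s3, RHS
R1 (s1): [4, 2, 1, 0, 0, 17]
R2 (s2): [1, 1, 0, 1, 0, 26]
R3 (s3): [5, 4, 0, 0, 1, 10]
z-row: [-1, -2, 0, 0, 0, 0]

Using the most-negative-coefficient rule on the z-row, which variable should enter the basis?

y

Negative z-row entries: x: -1, y: -2.
The most negative is -2 in column y, so y enters.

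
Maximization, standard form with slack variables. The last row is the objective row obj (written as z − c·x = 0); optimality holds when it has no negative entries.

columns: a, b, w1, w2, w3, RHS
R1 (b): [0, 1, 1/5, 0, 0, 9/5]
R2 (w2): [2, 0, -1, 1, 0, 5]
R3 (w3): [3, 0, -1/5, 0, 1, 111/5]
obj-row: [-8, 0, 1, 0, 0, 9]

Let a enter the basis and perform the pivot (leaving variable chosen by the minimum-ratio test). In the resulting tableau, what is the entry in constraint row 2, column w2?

1/2

Ratio test on column a — row 1: entry 0 ≤ 0; row 2: 5/2 = 5/2; row 3: (111/5)/3 = 37/5. Minimum is 5/2 at row 2 (w2 leaves); pivot element 2.
Divide row 2 by 2; eliminate column a from the other rows.
In the new row 2, the w2 entry is the old entry divided by the pivot: 1/2 = 1/2.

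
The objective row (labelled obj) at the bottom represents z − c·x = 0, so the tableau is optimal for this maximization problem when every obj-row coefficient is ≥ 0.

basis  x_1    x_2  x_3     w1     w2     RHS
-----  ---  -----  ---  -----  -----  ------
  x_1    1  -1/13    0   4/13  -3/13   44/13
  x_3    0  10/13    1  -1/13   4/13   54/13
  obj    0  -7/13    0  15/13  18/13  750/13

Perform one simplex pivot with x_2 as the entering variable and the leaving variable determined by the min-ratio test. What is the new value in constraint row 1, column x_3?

Ratio test on column x_2 — row 1: entry -1/13 ≤ 0; row 2: (54/13)/(10/13) = 27/5. Minimum is 27/5 at row 2 (x_3 leaves); pivot element 10/13.
Divide row 2 by 10/13; eliminate column x_2 from the other rows.
Row 1 update in column x_3: 0 − (-1/13)·(13/10) = 1/10.

1/10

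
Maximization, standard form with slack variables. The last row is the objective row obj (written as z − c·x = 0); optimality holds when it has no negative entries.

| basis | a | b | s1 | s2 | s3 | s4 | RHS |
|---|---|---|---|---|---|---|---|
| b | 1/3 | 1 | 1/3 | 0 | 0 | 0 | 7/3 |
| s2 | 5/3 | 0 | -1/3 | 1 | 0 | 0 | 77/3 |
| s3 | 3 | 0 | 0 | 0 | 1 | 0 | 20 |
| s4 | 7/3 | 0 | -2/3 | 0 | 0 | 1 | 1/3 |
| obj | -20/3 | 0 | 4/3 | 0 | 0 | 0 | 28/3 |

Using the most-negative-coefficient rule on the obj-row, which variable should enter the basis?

Negative obj-row entries: a: -20/3.
The most negative is -20/3 in column a, so a enters.

a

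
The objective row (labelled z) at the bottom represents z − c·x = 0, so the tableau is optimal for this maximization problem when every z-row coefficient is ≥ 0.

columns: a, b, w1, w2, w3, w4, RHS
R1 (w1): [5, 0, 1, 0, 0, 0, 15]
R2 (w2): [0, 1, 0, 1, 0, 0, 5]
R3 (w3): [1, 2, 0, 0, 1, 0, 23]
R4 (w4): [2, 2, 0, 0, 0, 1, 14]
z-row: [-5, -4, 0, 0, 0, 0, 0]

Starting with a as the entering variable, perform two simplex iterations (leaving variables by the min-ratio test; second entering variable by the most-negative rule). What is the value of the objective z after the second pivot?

Ratio test on column a — row 1: 15/5 = 3; row 2: entry 0 ≤ 0; row 3: 23/1 = 23; row 4: 14/2 = 7. Minimum is 3 at row 1 (w1 leaves); pivot element 5.
Pivot on row 1; the z-row RHS becomes 0 − (-5)·3 = 15.
Next entering variable (most negative z-row entry -4): b.
Ratio test on column b — row 1: entry 0 ≤ 0; row 2: 5/1 = 5; row 3: 20/2 = 10; row 4: 8/2 = 4. Minimum is 4 at row 4 (w4 leaves); pivot element 2.
After the second pivot the z-row RHS is 15 − (-4)·4 = 31.

31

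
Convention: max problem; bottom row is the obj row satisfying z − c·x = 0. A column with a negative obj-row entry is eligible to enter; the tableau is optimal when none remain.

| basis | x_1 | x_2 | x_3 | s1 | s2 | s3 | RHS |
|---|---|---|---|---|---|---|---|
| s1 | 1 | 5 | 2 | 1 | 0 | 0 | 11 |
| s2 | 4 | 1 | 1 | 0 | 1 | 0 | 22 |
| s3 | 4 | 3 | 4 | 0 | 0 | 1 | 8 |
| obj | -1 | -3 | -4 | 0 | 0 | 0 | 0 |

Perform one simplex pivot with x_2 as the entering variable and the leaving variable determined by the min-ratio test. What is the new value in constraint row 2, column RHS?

Ratio test on column x_2 — row 1: 11/5 = 11/5; row 2: 22/1 = 22; row 3: 8/3 = 8/3. Minimum is 11/5 at row 1 (s1 leaves); pivot element 5.
Divide row 1 by 5; eliminate column x_2 from the other rows.
Row 2 update in column RHS: 22 − 1·(11/5) = 99/5.

99/5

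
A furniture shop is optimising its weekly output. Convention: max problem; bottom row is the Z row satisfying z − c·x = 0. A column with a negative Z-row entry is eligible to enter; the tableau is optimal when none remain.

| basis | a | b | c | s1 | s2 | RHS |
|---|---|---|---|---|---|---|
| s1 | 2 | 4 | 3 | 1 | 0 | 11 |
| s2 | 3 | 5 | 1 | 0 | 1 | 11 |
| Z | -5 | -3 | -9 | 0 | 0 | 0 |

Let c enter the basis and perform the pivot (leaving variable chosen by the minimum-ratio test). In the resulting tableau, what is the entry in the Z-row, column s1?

Ratio test on column c — row 1: 11/3 = 11/3; row 2: 11/1 = 11. Minimum is 11/3 at row 1 (s1 leaves); pivot element 3.
Divide row 1 by 3; eliminate column c from the other rows.
Z-row update in column s1: 0 − (-9)·(1/3) = 3.

3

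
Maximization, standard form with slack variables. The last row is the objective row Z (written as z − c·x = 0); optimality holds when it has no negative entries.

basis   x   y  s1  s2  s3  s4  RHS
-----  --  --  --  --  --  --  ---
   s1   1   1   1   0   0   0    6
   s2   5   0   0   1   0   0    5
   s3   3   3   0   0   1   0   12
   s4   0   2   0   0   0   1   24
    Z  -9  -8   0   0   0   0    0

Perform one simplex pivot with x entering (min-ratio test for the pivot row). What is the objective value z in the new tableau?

Ratio test on column x — row 1: 6/1 = 6; row 2: 5/5 = 1; row 3: 12/3 = 4; row 4: entry 0 ≤ 0. Minimum is 1 at row 2 (s2 leaves); pivot element 5.
Pivot on row 2; the Z-row RHS becomes 0 − (-9)·1 = 9.

9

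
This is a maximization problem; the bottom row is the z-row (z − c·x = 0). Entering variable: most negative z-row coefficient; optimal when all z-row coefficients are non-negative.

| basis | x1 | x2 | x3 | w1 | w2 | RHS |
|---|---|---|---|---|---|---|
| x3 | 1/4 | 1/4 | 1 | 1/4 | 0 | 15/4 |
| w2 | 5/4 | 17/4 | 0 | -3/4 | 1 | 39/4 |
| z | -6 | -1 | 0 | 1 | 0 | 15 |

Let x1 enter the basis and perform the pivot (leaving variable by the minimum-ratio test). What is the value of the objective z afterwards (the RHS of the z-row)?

Ratio test on column x1 — row 1: (15/4)/(1/4) = 15; row 2: (39/4)/(5/4) = 39/5. Minimum is 39/5 at row 2 (w2 leaves); pivot element 5/4.
Pivot on row 2; the z-row RHS becomes 15 − (-6)·(39/5) = 309/5.

309/5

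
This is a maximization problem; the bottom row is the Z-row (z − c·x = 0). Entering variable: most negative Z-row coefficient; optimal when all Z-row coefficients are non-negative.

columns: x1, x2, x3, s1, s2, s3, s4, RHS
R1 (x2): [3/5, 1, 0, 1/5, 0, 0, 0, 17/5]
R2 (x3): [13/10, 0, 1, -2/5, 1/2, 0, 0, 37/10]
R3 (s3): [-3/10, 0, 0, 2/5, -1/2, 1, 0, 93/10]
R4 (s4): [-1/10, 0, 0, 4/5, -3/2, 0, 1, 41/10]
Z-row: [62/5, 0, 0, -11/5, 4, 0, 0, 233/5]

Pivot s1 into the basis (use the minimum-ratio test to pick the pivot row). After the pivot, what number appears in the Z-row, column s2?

Ratio test on column s1 — row 1: (17/5)/(1/5) = 17; row 2: entry -2/5 ≤ 0; row 3: (93/10)/(2/5) = 93/4; row 4: (41/10)/(4/5) = 41/8. Minimum is 41/8 at row 4 (s4 leaves); pivot element 4/5.
Divide row 4 by 4/5; eliminate column s1 from the other rows.
Z-row update in column s2: 4 − (-11/5)·(-15/8) = -1/8.

-1/8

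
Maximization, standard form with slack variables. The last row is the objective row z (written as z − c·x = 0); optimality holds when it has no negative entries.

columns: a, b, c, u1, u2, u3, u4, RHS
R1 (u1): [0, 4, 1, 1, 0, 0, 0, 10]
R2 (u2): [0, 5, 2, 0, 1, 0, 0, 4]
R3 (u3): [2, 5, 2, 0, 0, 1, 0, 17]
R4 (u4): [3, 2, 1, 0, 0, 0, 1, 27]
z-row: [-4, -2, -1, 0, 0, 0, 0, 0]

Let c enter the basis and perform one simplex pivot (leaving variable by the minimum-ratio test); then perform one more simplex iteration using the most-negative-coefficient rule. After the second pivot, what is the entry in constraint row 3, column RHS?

Ratio test on column c — row 1: 10/1 = 10; row 2: 4/2 = 2; row 3: 17/2 = 17/2; row 4: 27/1 = 27. Minimum is 2 at row 2 (u2 leaves); pivot element 2.
Divide row 2 by 2; eliminate column c from the other rows.
Second iteration: most negative z-row entry is -4 in column a, so a enters.
Ratio test on column a — row 1: entry 0 ≤ 0; row 2: entry 0 ≤ 0; row 3: 13/2 = 13/2; row 4: 25/3 = 25/3. Minimum is 13/2 at row 3 (u3 leaves); pivot element 2.
Divide row 3 by 2; eliminate column a from the other rows.
After both pivots, the entry at constraint row 3, column RHS is 13/2.

13/2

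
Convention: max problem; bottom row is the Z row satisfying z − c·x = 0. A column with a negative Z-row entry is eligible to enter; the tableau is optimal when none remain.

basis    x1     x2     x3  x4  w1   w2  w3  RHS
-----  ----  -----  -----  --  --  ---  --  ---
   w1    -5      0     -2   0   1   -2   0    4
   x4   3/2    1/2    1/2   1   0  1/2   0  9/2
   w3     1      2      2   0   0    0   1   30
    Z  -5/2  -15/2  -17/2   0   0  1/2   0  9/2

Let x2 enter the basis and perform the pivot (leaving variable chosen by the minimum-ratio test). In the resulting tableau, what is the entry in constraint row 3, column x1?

Ratio test on column x2 — row 1: entry 0 ≤ 0; row 2: (9/2)/(1/2) = 9; row 3: 30/2 = 15. Minimum is 9 at row 2 (x4 leaves); pivot element 1/2.
Divide row 2 by 1/2; eliminate column x2 from the other rows.
Row 3 update in column x1: 1 − 2·3 = -5.

-5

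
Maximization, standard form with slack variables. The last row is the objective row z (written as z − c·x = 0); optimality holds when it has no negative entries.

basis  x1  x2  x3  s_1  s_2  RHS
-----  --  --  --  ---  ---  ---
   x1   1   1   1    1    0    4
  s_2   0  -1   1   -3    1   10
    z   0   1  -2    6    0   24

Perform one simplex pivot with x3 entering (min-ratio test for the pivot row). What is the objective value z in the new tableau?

Ratio test on column x3 — row 1: 4/1 = 4; row 2: 10/1 = 10. Minimum is 4 at row 1 (x1 leaves); pivot element 1.
Pivot on row 1; the z-row RHS becomes 24 − (-2)·4 = 32.

32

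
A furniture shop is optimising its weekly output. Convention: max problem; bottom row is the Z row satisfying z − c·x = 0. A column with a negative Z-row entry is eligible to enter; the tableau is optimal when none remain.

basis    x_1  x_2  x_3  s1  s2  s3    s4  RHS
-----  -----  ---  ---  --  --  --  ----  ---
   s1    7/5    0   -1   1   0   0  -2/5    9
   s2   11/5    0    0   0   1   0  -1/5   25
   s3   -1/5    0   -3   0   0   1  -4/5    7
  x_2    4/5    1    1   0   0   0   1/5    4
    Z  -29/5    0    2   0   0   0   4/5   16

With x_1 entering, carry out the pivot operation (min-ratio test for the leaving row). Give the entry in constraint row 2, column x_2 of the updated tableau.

-11/4

Ratio test on column x_1 — row 1: 9/(7/5) = 45/7; row 2: 25/(11/5) = 125/11; row 3: entry -1/5 ≤ 0; row 4: 4/(4/5) = 5. Minimum is 5 at row 4 (x_2 leaves); pivot element 4/5.
Divide row 4 by 4/5; eliminate column x_1 from the other rows.
Row 2 update in column x_2: 0 − (11/5)·(5/4) = -11/4.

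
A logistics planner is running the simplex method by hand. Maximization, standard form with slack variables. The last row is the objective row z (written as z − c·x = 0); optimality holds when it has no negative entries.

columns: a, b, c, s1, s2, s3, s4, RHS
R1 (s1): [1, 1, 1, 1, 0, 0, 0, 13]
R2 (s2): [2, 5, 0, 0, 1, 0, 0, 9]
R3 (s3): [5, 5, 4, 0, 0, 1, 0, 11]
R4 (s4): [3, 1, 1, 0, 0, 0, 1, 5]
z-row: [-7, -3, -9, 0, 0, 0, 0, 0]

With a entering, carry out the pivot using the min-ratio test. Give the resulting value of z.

Ratio test on column a — row 1: 13/1 = 13; row 2: 9/2 = 9/2; row 3: 11/5 = 11/5; row 4: 5/3 = 5/3. Minimum is 5/3 at row 4 (s4 leaves); pivot element 3.
Pivot on row 4; the z-row RHS becomes 0 − (-7)·(5/3) = 35/3.

35/3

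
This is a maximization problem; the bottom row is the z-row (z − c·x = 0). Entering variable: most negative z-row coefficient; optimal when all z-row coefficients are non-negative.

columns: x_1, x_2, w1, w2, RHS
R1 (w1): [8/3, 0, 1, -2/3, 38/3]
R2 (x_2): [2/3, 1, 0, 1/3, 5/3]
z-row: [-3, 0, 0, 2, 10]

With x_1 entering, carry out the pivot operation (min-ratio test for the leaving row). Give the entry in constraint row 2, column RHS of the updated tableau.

5/2

Ratio test on column x_1 — row 1: (38/3)/(8/3) = 19/4; row 2: (5/3)/(2/3) = 5/2. Minimum is 5/2 at row 2 (x_2 leaves); pivot element 2/3.
Divide row 2 by 2/3; eliminate column x_1 from the other rows.
In the new row 2, the RHS entry is the old entry divided by the pivot: (5/3)/(2/3) = 5/2.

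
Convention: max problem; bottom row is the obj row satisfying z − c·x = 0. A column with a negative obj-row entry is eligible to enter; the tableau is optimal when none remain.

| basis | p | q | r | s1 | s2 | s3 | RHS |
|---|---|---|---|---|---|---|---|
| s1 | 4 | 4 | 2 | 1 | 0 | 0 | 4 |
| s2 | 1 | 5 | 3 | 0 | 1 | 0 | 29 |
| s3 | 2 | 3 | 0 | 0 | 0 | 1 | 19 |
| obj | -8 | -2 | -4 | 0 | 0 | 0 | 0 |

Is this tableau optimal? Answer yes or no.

The obj-row has a negative entry -8 in column p, so it is not optimal.

no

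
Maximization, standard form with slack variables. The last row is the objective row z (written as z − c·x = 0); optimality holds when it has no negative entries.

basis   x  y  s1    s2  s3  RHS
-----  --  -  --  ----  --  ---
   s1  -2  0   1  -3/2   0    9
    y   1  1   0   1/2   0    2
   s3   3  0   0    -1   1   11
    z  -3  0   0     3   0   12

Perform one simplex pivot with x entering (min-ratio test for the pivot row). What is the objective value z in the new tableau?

18

Ratio test on column x — row 1: entry -2 ≤ 0; row 2: 2/1 = 2; row 3: 11/3 = 11/3. Minimum is 2 at row 2 (y leaves); pivot element 1.
Pivot on row 2; the z-row RHS becomes 12 − (-3)·2 = 18.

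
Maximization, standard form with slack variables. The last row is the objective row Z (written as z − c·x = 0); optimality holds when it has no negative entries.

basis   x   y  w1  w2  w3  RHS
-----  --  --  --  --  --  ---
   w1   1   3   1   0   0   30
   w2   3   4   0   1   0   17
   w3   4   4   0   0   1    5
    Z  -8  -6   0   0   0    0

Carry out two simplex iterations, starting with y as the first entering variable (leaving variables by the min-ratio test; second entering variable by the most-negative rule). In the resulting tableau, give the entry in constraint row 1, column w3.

-1/4

Ratio test on column y — row 1: 30/3 = 10; row 2: 17/4 = 17/4; row 3: 5/4 = 5/4. Minimum is 5/4 at row 3 (w3 leaves); pivot element 4.
Divide row 3 by 4; eliminate column y from the other rows.
Second iteration: most negative Z-row entry is -2 in column x, so x enters.
Ratio test on column x — row 1: entry -2 ≤ 0; row 2: entry -1 ≤ 0; row 3: (5/4)/1 = 5/4. Minimum is 5/4 at row 3 (y leaves); pivot element 1.
Divide row 3 by 1; eliminate column x from the other rows.
After both pivots, the entry at constraint row 1, column w3 is -1/4.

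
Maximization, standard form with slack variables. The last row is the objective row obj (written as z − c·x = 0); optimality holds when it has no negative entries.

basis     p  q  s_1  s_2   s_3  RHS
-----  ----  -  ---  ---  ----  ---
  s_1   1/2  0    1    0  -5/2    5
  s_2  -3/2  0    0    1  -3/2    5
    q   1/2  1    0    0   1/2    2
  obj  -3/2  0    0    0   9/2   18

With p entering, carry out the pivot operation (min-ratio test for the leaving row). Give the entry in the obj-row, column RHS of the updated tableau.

24

Ratio test on column p — row 1: 5/(1/2) = 10; row 2: entry -3/2 ≤ 0; row 3: 2/(1/2) = 4. Minimum is 4 at row 3 (q leaves); pivot element 1/2.
Divide row 3 by 1/2; eliminate column p from the other rows.
obj-row update in column RHS: 18 − (-3/2)·4 = 24.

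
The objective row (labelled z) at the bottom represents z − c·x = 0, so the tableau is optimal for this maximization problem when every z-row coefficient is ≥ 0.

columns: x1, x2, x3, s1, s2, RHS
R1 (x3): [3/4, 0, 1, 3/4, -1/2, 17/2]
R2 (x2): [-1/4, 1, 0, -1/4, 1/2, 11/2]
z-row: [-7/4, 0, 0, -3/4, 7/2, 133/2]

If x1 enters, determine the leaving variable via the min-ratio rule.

x3

Column x1 entries and ratios — x3: (17/2)/(3/4) = 34/3; x2: -1/4 ≤ 0, skip.
Smallest ratio is 34/3 in the row of x3, so x3 leaves.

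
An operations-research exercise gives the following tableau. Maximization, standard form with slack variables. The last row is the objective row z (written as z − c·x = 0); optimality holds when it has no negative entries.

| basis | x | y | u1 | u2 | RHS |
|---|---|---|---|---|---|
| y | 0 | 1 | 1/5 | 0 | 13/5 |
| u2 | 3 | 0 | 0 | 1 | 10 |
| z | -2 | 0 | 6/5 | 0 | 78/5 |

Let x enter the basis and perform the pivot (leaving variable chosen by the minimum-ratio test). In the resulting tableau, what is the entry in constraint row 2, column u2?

Ratio test on column x — row 1: entry 0 ≤ 0; row 2: 10/3 = 10/3. Minimum is 10/3 at row 2 (u2 leaves); pivot element 3.
Divide row 2 by 3; eliminate column x from the other rows.
In the new row 2, the u2 entry is the old entry divided by the pivot: 1/3 = 1/3.

1/3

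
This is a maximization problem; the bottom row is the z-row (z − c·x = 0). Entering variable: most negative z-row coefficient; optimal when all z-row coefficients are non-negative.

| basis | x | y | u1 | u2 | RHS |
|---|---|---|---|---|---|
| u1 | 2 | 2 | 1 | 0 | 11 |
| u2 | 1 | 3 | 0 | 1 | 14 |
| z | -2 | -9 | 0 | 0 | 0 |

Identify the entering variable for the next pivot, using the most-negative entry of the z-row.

Negative z-row entries: x: -2, y: -9.
The most negative is -9 in column y, so y enters.

y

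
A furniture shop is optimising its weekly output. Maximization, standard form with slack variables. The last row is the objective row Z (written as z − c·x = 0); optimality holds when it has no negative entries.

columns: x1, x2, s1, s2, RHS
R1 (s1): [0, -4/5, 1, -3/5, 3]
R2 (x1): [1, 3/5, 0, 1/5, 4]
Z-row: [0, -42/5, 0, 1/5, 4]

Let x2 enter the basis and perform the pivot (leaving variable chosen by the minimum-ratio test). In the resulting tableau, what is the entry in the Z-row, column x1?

Ratio test on column x2 — row 1: entry -4/5 ≤ 0; row 2: 4/(3/5) = 20/3. Minimum is 20/3 at row 2 (x1 leaves); pivot element 3/5.
Divide row 2 by 3/5; eliminate column x2 from the other rows.
Z-row update in column x1: 0 − (-42/5)·(5/3) = 14.

14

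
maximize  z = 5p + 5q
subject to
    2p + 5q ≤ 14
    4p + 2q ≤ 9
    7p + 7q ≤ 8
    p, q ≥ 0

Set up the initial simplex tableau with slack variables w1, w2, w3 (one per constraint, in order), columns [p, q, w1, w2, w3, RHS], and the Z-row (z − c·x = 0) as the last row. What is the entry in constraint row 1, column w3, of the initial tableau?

Slack w3 belongs to constraint 3; its column is the unit vector e_3, so the entry in row 1 is 0.

0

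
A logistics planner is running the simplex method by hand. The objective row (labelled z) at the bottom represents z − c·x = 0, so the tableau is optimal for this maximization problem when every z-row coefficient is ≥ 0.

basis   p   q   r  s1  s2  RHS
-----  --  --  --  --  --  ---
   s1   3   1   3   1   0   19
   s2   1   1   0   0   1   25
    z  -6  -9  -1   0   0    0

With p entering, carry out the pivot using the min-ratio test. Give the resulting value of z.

38

Ratio test on column p — row 1: 19/3 = 19/3; row 2: 25/1 = 25. Minimum is 19/3 at row 1 (s1 leaves); pivot element 3.
Pivot on row 1; the z-row RHS becomes 0 − (-6)·(19/3) = 38.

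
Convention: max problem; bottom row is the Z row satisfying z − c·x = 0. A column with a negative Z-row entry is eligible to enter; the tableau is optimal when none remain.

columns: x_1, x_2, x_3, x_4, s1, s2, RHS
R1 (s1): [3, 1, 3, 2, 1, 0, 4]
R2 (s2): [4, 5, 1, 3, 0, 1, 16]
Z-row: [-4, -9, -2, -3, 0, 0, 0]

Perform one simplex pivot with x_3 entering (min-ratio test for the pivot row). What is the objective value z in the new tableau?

Ratio test on column x_3 — row 1: 4/3 = 4/3; row 2: 16/1 = 16. Minimum is 4/3 at row 1 (s1 leaves); pivot element 3.
Pivot on row 1; the Z-row RHS becomes 0 − (-2)·(4/3) = 8/3.

8/3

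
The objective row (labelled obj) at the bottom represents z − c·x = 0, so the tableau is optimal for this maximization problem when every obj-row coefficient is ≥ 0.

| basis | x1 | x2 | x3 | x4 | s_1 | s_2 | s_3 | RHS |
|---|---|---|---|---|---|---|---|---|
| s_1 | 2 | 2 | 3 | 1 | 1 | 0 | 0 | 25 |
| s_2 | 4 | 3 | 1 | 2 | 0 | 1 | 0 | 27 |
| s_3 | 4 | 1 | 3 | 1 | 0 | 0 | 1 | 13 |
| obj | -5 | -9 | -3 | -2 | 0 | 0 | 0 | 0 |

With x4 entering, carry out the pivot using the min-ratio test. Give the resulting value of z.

26

Ratio test on column x4 — row 1: 25/1 = 25; row 2: 27/2 = 27/2; row 3: 13/1 = 13. Minimum is 13 at row 3 (s_3 leaves); pivot element 1.
Pivot on row 3; the obj-row RHS becomes 0 − (-2)·13 = 26.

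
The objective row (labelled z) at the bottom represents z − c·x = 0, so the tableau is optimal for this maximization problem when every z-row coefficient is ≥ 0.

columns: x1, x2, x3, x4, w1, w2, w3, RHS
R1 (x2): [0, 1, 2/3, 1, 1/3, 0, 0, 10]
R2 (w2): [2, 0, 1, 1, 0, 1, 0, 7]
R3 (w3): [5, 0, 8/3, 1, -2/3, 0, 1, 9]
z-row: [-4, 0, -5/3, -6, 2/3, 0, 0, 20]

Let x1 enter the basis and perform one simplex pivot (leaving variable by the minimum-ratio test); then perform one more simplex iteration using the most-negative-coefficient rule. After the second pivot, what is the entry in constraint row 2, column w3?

-2/3

Ratio test on column x1 — row 1: entry 0 ≤ 0; row 2: 7/2 = 7/2; row 3: 9/5 = 9/5. Minimum is 9/5 at row 3 (w3 leaves); pivot element 5.
Divide row 3 by 5; eliminate column x1 from the other rows.
Second iteration: most negative z-row entry is -26/5 in column x4, so x4 enters.
Ratio test on column x4 — row 1: 10/1 = 10; row 2: (17/5)/(3/5) = 17/3; row 3: (9/5)/(1/5) = 9. Minimum is 17/3 at row 2 (w2 leaves); pivot element 3/5.
Divide row 2 by 3/5; eliminate column x4 from the other rows.
After both pivots, the entry at constraint row 2, column w3 is -2/3.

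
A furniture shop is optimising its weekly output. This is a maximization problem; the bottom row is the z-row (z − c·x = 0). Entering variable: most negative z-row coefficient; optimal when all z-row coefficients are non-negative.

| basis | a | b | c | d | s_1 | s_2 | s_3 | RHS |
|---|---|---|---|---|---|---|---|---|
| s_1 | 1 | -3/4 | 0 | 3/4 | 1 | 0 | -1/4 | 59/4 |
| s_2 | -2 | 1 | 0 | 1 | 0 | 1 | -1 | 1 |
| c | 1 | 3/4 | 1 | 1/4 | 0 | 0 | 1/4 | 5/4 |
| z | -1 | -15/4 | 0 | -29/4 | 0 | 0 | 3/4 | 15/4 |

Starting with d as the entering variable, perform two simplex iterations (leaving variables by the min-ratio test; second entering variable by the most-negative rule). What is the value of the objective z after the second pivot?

64/3

Ratio test on column d — row 1: (59/4)/(3/4) = 59/3; row 2: 1/1 = 1; row 3: (5/4)/(1/4) = 5. Minimum is 1 at row 2 (s_2 leaves); pivot element 1.
Pivot on row 2; the z-row RHS becomes 15/4 − (-29/4)·1 = 11.
Next entering variable (most negative z-row entry -31/2): a.
Ratio test on column a — row 1: 14/(5/2) = 28/5; row 2: entry -2 ≤ 0; row 3: 1/(3/2) = 2/3. Minimum is 2/3 at row 3 (c leaves); pivot element 3/2.
After the second pivot the z-row RHS is 11 − (-31/2)·(2/3) = 64/3.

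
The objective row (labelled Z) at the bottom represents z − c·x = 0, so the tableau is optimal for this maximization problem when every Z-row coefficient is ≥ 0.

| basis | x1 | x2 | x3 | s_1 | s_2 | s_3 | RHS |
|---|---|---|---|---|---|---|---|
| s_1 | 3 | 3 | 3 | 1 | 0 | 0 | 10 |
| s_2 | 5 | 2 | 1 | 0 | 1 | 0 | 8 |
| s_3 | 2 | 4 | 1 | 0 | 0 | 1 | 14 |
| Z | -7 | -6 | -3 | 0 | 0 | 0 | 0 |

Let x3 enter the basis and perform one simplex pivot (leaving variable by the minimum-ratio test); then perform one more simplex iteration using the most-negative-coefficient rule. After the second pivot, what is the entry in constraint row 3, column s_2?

-1/4

Ratio test on column x3 — row 1: 10/3 = 10/3; row 2: 8/1 = 8; row 3: 14/1 = 14. Minimum is 10/3 at row 1 (s_1 leaves); pivot element 3.
Divide row 1 by 3; eliminate column x3 from the other rows.
Second iteration: most negative Z-row entry is -4 in column x1, so x1 enters.
Ratio test on column x1 — row 1: (10/3)/1 = 10/3; row 2: (14/3)/4 = 7/6; row 3: (32/3)/1 = 32/3. Minimum is 7/6 at row 2 (s_2 leaves); pivot element 4.
Divide row 2 by 4; eliminate column x1 from the other rows.
After both pivots, the entry at constraint row 3, column s_2 is -1/4.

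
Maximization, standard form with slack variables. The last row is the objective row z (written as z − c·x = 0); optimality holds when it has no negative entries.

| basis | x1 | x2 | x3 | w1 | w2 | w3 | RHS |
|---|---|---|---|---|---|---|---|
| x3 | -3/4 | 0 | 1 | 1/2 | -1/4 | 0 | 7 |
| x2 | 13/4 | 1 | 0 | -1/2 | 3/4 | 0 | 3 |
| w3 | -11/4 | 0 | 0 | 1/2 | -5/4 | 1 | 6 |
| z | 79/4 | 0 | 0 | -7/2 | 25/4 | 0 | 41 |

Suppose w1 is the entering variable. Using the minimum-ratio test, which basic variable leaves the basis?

Column w1 entries and ratios — x3: 7/(1/2) = 14; x2: -1/2 ≤ 0, skip; w3: 6/(1/2) = 12.
Smallest ratio is 12 in the row of w3, so w3 leaves.

w3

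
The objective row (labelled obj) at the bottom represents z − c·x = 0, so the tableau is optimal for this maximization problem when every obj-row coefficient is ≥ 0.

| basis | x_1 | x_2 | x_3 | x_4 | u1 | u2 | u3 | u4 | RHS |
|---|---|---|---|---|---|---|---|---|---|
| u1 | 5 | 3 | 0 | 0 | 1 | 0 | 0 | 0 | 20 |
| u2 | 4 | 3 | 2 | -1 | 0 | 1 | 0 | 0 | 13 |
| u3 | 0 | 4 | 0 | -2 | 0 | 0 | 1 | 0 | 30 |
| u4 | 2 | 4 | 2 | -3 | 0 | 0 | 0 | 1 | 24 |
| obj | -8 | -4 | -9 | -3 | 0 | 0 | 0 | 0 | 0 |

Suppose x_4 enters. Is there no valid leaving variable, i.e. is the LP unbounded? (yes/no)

Every constraint-row entry in column x_4 is ≤ 0, so increasing x_4 is unbounded.

yes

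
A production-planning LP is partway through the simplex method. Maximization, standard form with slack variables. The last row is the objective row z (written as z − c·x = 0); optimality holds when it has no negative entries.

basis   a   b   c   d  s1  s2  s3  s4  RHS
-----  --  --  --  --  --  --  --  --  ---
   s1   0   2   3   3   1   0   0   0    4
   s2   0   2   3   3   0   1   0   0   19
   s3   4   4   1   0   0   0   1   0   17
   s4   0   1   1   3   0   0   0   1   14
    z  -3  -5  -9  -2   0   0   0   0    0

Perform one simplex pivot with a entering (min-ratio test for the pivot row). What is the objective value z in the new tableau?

51/4

Ratio test on column a — row 1: entry 0 ≤ 0; row 2: entry 0 ≤ 0; row 3: 17/4 = 17/4; row 4: entry 0 ≤ 0. Minimum is 17/4 at row 3 (s3 leaves); pivot element 4.
Pivot on row 3; the z-row RHS becomes 0 − (-3)·(17/4) = 51/4.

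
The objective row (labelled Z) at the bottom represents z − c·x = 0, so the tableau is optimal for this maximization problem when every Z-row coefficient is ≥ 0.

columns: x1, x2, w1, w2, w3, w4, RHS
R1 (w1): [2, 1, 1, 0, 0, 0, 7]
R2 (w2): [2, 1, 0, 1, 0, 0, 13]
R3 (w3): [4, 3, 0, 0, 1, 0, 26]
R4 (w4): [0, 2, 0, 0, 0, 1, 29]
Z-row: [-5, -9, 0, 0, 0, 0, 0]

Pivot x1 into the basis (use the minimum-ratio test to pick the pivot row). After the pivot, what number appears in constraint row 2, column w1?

-1

Ratio test on column x1 — row 1: 7/2 = 7/2; row 2: 13/2 = 13/2; row 3: 26/4 = 13/2; row 4: entry 0 ≤ 0. Minimum is 7/2 at row 1 (w1 leaves); pivot element 2.
Divide row 1 by 2; eliminate column x1 from the other rows.
Row 2 update in column w1: 0 − 2·(1/2) = -1.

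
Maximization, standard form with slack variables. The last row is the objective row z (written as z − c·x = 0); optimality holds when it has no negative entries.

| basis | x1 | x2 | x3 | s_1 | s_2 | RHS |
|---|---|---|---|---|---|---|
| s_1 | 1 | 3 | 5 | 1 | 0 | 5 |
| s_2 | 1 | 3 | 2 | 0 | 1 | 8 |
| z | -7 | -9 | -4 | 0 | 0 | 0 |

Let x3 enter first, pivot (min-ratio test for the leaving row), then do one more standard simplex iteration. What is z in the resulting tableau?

15

Ratio test on column x3 — row 1: 5/5 = 1; row 2: 8/2 = 4. Minimum is 1 at row 1 (s_1 leaves); pivot element 5.
Pivot on row 1; the z-row RHS becomes 0 − (-4)·1 = 4.
Next entering variable (most negative z-row entry -33/5): x2.
Ratio test on column x2 — row 1: 1/(3/5) = 5/3; row 2: 6/(9/5) = 10/3. Minimum is 5/3 at row 1 (x3 leaves); pivot element 3/5.
After the second pivot the z-row RHS is 4 − (-33/5)·(5/3) = 15.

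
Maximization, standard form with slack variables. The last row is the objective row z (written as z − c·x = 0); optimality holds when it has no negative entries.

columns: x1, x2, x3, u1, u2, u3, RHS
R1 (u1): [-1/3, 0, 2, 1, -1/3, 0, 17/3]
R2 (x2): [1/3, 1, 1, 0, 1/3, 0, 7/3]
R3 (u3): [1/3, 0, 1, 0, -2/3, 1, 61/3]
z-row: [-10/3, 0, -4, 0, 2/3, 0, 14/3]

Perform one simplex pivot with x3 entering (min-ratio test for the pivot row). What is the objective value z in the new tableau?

14

Ratio test on column x3 — row 1: (17/3)/2 = 17/6; row 2: (7/3)/1 = 7/3; row 3: (61/3)/1 = 61/3. Minimum is 7/3 at row 2 (x2 leaves); pivot element 1.
Pivot on row 2; the z-row RHS becomes 14/3 − (-4)·(7/3) = 14.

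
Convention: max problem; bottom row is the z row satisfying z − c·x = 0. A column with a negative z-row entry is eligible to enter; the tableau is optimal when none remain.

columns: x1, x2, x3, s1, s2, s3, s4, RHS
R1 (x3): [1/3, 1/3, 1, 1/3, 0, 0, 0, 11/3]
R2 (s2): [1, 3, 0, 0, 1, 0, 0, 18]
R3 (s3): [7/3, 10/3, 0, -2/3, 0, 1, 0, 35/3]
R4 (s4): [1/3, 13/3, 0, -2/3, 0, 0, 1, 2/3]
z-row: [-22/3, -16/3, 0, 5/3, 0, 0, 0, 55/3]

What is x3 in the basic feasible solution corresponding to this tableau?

x3 is basic (row 1); its value is the RHS of that row, 11/3.

11/3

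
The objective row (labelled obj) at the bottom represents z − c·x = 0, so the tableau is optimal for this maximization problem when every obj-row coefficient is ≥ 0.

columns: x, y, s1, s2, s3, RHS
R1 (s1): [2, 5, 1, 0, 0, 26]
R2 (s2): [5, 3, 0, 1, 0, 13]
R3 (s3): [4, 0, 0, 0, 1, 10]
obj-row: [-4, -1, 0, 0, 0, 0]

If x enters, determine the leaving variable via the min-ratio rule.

Column x entries and ratios — s1: 26/2 = 13; s2: 13/5 = 13/5; s3: 10/4 = 5/2.
Smallest ratio is 5/2 in the row of s3, so s3 leaves.

s3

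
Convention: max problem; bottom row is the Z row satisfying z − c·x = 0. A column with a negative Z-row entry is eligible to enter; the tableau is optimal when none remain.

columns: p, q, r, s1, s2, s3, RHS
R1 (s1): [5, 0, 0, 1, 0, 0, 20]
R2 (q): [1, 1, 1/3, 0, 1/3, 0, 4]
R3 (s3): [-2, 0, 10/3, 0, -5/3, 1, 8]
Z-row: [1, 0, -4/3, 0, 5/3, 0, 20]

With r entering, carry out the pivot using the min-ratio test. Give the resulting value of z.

116/5

Ratio test on column r — row 1: entry 0 ≤ 0; row 2: 4/(1/3) = 12; row 3: 8/(10/3) = 12/5. Minimum is 12/5 at row 3 (s3 leaves); pivot element 10/3.
Pivot on row 3; the Z-row RHS becomes 20 − (-4/3)·(12/5) = 116/5.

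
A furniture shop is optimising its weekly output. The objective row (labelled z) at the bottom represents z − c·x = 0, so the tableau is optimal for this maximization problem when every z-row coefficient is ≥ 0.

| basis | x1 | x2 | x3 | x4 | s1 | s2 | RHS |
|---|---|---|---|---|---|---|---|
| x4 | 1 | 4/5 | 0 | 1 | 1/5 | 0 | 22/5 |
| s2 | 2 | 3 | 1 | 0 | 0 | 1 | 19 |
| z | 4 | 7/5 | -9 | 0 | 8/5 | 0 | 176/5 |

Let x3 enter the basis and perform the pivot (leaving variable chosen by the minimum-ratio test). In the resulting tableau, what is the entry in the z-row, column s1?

8/5

Ratio test on column x3 — row 1: entry 0 ≤ 0; row 2: 19/1 = 19. Minimum is 19 at row 2 (s2 leaves); pivot element 1.
Divide row 2 by 1; eliminate column x3 from the other rows.
z-row update in column s1: 8/5 − (-9)·0 = 8/5.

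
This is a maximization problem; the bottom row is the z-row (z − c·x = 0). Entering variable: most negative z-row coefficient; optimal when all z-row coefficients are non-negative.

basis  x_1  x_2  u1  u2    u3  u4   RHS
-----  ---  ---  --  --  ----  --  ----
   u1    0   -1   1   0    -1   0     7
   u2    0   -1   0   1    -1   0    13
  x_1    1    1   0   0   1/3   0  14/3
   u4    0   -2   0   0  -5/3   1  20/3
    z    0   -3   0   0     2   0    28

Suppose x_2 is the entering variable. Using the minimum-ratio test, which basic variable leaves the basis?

x_1

Column x_2 entries and ratios — u1: -1 ≤ 0, skip; u2: -1 ≤ 0, skip; x_1: (14/3)/1 = 14/3; u4: -2 ≤ 0, skip.
Smallest ratio is 14/3 in the row of x_1, so x_1 leaves.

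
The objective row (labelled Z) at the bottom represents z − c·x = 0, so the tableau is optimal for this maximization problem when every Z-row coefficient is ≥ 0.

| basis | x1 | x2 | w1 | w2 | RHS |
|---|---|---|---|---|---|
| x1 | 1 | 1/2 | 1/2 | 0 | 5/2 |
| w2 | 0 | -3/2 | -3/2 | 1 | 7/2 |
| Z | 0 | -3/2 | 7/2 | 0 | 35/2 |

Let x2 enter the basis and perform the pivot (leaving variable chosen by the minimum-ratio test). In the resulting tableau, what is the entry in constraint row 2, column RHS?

11

Ratio test on column x2 — row 1: (5/2)/(1/2) = 5; row 2: entry -3/2 ≤ 0. Minimum is 5 at row 1 (x1 leaves); pivot element 1/2.
Divide row 1 by 1/2; eliminate column x2 from the other rows.
Row 2 update in column RHS: 7/2 − (-3/2)·5 = 11.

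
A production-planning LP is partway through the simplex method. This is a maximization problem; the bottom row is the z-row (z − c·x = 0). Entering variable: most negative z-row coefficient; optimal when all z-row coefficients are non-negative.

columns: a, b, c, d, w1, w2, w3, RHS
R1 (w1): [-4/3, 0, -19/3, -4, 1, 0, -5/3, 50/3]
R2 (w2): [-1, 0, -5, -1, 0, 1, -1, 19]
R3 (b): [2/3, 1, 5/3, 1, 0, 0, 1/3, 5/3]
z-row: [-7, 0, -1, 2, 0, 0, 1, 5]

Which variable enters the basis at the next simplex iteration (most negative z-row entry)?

a

Negative z-row entries: a: -7, c: -1.
The most negative is -7 in column a, so a enters.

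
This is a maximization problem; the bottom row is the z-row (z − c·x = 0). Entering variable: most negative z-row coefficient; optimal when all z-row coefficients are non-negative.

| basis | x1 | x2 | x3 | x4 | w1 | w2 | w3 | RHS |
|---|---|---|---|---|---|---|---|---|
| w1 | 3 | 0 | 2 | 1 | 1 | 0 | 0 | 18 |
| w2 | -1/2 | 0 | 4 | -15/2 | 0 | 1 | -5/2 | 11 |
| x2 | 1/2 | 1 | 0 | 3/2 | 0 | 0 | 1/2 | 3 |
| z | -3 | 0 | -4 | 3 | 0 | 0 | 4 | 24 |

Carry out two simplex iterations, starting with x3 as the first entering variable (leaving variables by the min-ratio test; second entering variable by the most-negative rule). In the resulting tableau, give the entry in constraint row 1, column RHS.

Ratio test on column x3 — row 1: 18/2 = 9; row 2: 11/4 = 11/4; row 3: entry 0 ≤ 0. Minimum is 11/4 at row 2 (w2 leaves); pivot element 4.
Divide row 2 by 4; eliminate column x3 from the other rows.
Second iteration: most negative z-row entry is -9/2 in column x4, so x4 enters.
Ratio test on column x4 — row 1: (25/2)/(19/4) = 50/19; row 2: entry -15/8 ≤ 0; row 3: 3/(3/2) = 2. Minimum is 2 at row 3 (x2 leaves); pivot element 3/2.
Divide row 3 by 3/2; eliminate column x4 from the other rows.
After both pivots, the entry at constraint row 1, column RHS is 3.

3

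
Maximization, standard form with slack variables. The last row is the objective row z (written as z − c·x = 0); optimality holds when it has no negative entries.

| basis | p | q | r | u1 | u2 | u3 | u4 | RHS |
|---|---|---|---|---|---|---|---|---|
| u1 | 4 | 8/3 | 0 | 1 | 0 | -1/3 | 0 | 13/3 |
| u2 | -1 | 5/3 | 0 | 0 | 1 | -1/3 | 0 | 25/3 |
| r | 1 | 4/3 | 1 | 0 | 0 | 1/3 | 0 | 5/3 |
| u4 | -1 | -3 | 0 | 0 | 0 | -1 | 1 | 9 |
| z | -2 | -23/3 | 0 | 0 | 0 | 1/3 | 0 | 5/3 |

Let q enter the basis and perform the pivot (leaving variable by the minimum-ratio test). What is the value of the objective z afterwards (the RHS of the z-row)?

Ratio test on column q — row 1: (13/3)/(8/3) = 13/8; row 2: (25/3)/(5/3) = 5; row 3: (5/3)/(4/3) = 5/4; row 4: entry -3 ≤ 0. Minimum is 5/4 at row 3 (r leaves); pivot element 4/3.
Pivot on row 3; the z-row RHS becomes 5/3 − (-23/3)·(5/4) = 45/4.

45/4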